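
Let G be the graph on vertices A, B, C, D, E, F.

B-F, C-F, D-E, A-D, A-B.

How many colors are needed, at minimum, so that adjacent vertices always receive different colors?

A and B are adjacent, so at least 2 colors are needed.
2 colors suffice: A=1, B=2, C=2, D=2, E=1, F=1. No two adjacent vertices share a color.

2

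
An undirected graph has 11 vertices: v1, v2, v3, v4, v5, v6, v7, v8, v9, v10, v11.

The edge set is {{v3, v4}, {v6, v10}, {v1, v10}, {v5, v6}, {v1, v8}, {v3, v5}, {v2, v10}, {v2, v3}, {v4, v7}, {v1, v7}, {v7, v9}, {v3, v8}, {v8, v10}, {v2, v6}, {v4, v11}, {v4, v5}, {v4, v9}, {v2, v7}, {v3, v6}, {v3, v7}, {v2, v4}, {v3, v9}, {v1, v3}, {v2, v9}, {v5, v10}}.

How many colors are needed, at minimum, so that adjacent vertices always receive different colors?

v2, v3, v4, v7, v9 are mutually adjacent (a clique of size 5), so at least 5 colors are needed.
5 colors suffice: color 1 → {v3, v10, v11}; color 2 → {v1, v4, v6}; color 3 → {v2, v5, v8}; color 4 → {v7}; color 5 → {v9}. No two adjacent vertices share a color.

5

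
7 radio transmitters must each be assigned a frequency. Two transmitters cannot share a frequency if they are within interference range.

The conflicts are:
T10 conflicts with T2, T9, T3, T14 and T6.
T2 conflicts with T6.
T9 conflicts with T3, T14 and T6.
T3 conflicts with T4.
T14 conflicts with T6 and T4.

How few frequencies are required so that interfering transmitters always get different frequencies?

T10, T9, T14, T6 all conflict with each other, so at least 4 frequencies are needed.
A valid assignment using 4 frequencies: T10=1, T2=2, T9=3, T3=2, T14=2, T6=4, T4=1. No two conflicting transmitters share a frequency.

4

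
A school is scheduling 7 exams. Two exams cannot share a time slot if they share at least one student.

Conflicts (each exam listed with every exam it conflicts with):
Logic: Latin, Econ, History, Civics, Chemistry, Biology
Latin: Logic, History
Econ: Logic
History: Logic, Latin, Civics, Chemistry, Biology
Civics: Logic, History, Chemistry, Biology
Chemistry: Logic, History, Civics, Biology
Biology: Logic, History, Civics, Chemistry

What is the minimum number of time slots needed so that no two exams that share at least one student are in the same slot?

5

Logic, History, Civics, Chemistry, Biology are mutually in conflict, so at least 5 time slots are needed.
5 time slots suffice: Logic=1, Latin=3, Econ=2, History=2, Civics=5, Chemistry=3, Biology=4. Every pair that conflicts lands in different time slots.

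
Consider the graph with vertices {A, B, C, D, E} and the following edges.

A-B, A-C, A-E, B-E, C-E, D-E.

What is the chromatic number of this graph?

3

A, C, E form a triangle, so at least 3 colors are needed.
One proper 3-coloring: A=2, B=3, C=3, D=2, E=1. Every edge joins two different colors.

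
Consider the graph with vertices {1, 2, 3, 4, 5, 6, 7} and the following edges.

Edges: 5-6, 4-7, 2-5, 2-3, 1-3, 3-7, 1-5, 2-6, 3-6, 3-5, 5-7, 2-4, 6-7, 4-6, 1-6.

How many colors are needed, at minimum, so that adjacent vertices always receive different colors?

4

2, 3, 5, 6 form a clique, so at least 4 colors are needed.
4 colors suffice: 1=d, 2=d, 3=c, 4=b, 5=b, 6=a, 7=d. Each edge has distinct colors on its endpoints.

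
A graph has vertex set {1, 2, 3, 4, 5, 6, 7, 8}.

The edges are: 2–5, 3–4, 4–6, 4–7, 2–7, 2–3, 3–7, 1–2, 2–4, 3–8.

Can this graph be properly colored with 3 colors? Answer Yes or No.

2, 3, 4, 7 are pairwise adjacent (a clique of size 4), so at least 4 colors are needed.
So 3 colors are not enough.

No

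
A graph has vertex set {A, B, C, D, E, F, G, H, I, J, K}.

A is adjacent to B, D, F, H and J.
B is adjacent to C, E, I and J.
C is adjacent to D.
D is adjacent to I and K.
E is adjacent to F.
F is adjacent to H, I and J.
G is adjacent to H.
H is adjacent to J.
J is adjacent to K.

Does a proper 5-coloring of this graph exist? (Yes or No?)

The chromatic number is 4. A, F, H, J form a clique, so at least 4 colors are needed.
4 colors suffice: A=green, B=blue, C=green, D=red, E=red, F=blue, G=red, H=yellow, I=green, J=red, K=blue.
Since 5 ≥ 4, a proper 5-coloring certainly exists.

Yes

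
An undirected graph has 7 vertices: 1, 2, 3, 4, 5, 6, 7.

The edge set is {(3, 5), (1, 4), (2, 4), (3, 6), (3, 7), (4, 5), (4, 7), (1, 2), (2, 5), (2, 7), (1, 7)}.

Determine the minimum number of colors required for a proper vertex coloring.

4

1, 2, 4, 7 form a clique, so at least 4 colors are needed.
4 colors suffice: color a → {2, 3}; color b → {5, 6, 7}; color c → {4}; color d → {1}. No two adjacent vertices share a color.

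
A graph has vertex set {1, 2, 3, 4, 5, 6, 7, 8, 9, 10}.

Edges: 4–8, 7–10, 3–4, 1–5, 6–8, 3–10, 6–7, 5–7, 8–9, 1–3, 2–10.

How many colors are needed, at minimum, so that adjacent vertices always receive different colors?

3

The cycle 5-7-10-3-1-5 has odd length 5, so it cannot be 2-colored; at least 3 colors are needed.
3 colors suffice: color a → {1, 8, 10}; color b → {2, 3, 7, 9}; color c → {4, 5, 6}. No two adjacent vertices share a color.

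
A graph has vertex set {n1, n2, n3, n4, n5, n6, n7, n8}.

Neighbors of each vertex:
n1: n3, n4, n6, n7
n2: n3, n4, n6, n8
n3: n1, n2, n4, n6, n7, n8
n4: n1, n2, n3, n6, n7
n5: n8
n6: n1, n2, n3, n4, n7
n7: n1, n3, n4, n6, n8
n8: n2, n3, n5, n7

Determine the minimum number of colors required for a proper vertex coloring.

5

n1, n3, n4, n6, n7 form a clique, so at least 5 colors are needed.
One proper 5-coloring: n1=5, n2=2, n3=1, n4=4, n5=1, n6=3, n7=2, n8=3. Each edge has distinct colors on its endpoints.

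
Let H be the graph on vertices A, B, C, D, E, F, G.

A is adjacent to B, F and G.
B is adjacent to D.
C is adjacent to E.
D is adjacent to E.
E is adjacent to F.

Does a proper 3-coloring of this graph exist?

Yes

The chromatic number is 3. The cycle B-D-E-F-A-B has odd length 5, so it cannot be 2-colored; at least 3 colors are needed.
3 colors suffice: color 1 → {A, E}; color 2 → {C, D, F, G}; color 3 → {B}.
That is already a proper 3-coloring.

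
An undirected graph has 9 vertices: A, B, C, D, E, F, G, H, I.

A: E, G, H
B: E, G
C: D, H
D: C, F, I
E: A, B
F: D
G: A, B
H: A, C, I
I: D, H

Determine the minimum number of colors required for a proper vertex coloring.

2

B and E are adjacent, so at least 2 colors are needed.
One proper 2-coloring: A=blue, B=blue, C=blue, D=red, E=red, F=blue, G=red, H=red, I=blue. No two adjacent vertices share a color.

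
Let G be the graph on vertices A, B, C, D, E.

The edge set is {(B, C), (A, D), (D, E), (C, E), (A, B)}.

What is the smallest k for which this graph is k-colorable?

3

The cycle A-B-C-E-D-A has odd length 5, so it cannot be 2-colored; at least 3 colors are needed.
One proper 3-coloring: A=1, B=2, C=1, D=2, E=3. Each edge has distinct colors on its endpoints.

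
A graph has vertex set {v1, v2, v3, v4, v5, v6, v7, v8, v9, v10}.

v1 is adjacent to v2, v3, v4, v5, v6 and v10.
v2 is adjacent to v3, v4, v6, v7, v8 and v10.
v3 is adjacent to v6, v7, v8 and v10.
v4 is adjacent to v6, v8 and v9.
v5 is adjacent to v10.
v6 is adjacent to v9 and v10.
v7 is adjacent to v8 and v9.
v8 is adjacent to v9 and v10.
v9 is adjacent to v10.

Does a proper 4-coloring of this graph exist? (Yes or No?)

No

v1, v2, v3, v6, v10 are pairwise adjacent (a clique of size 5), so at least 5 colors are needed.
So 4 colors are not enough.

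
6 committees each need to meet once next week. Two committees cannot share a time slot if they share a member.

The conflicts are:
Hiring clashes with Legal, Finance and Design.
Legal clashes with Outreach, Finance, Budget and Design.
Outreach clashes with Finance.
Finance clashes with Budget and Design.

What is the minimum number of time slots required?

4

Hiring, Legal, Finance, Design all conflict with each other, so at least 4 time slots are needed.
Using 4 time slots: Hiring=3, Legal=1, Outreach=3, Finance=2, Budget=3, Design=4. Each listed conflict is separated.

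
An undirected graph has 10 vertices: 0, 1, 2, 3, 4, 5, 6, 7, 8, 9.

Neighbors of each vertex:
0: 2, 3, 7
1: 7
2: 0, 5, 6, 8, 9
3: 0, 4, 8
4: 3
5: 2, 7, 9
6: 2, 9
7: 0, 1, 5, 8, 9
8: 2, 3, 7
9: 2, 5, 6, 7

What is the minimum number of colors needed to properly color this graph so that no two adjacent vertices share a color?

5, 7, 9 form a triangle, so at least 3 colors are needed.
A valid assignment using 3 colors: 0=b, 1=b, 2=a, 3=a, 4=b, 5=c, 6=c, 7=a, 8=b, 9=b. Each edge has distinct colors on its endpoints.

3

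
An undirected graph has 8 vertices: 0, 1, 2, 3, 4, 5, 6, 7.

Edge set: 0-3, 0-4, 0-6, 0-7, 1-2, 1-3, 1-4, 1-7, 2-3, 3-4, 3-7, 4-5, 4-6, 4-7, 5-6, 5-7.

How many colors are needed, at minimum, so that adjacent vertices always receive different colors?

4

1, 3, 4, 7 are pairwise adjacent (a clique of size 4), so at least 4 colors are needed.
4 colors suffice: color a → {2, 4}; color b → {6, 7}; color c → {3, 5}; color d → {0, 1}. No two adjacent vertices share a color.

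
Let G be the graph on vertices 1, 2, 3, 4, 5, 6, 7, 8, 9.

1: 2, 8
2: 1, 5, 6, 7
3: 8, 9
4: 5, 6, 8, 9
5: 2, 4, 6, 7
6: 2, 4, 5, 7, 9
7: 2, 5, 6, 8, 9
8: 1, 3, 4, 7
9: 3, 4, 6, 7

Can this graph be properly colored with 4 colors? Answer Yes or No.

The chromatic number is 4. 2, 5, 6, 7 are pairwise adjacent (a clique of size 4), so at least 4 colors are needed.
A valid assignment using 4 colors: 1=blue, 2=green, 3=blue, 4=blue, 5=yellow, 6=red, 7=blue, 8=red, 9=green.
That is already a proper 4-coloring.

Yes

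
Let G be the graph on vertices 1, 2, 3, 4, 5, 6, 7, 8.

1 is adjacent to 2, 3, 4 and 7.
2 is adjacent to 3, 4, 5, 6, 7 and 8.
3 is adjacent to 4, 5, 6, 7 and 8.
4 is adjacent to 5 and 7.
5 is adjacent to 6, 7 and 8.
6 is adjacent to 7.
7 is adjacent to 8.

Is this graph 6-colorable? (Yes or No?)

The chromatic number is 5. 2, 3, 5, 6, 7 form a clique, so at least 5 colors are needed.
5 colors suffice: color a → {7}; color b → {2}; color c → {3}; color d → {1, 5}; color e → {4, 6, 8}.
Since 6 ≥ 5, a proper 6-coloring certainly exists.

Yes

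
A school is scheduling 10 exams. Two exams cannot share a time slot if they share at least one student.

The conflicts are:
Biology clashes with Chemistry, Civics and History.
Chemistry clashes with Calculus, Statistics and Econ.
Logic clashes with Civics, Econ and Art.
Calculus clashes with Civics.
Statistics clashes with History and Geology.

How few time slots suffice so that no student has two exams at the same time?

3

The cycle Chemistry-Econ-Logic-Civics-Calculus-Chemistry has odd length 5, so it cannot be 2-colored; at least 3 time slots are needed.
3 time slots suffice: time slot 1 → {Chemistry, Logic, History, Geology}; time slot 2 → {Biology, Calculus, Statistics, Econ, Art}; time slot 3 → {Civics}. Each listed conflict is separated.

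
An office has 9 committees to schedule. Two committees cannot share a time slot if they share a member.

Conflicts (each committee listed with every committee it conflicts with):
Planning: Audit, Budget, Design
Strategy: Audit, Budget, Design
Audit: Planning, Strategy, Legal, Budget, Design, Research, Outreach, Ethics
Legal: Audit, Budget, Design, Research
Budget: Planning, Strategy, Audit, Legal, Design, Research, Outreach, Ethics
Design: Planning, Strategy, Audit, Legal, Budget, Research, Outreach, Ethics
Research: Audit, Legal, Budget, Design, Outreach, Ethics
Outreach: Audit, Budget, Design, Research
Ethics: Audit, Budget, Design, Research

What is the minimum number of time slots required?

Audit, Budget, Design, Research, Ethics are mutually in conflict, so at least 5 time slots are needed.
5 time slots suffice: time slot 1 → {Audit}; time slot 2 → {Budget}; time slot 3 → {Design}; time slot 4 → {Planning, Strategy, Research}; time slot 5 → {Legal, Outreach, Ethics}. Every pair that conflicts lands in different time slots.

5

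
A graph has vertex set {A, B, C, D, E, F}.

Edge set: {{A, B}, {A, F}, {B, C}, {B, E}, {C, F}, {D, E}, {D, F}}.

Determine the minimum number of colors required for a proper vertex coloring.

The cycle E-B-C-F-D-E has odd length 5, so it cannot be 2-colored; at least 3 colors are needed.
3 colors suffice: color red → {B, F}; color blue → {A, C, D}; color green → {E}. Each edge has distinct colors on its endpoints.

3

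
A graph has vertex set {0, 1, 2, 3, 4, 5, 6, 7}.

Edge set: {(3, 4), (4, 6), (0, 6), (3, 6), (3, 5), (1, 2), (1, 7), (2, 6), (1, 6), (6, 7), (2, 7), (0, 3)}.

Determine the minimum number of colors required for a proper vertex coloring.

4

1, 2, 6, 7 are mutually adjacent (a clique of size 4), so at least 4 colors are needed.
A valid assignment using 4 colors: 0=c, 1=b, 2=d, 3=b, 4=c, 5=a, 6=a, 7=c. Each edge has distinct colors on its endpoints.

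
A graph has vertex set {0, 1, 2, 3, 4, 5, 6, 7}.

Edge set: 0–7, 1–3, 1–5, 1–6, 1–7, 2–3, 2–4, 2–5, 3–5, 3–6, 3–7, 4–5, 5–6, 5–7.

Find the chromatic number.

1, 3, 5, 6 form a clique, so at least 4 colors are needed.
A valid assignment using 4 colors: 0=a, 1=d, 2=c, 3=b, 4=b, 5=a, 6=c, 7=c. Every edge joins two different colors.

4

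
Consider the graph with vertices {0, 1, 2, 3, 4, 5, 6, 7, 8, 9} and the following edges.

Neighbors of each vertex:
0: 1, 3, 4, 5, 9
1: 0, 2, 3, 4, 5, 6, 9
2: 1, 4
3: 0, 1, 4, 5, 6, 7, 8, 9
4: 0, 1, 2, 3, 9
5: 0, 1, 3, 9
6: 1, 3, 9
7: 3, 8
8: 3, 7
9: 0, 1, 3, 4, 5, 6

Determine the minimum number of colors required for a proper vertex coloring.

5

0, 1, 3, 4, 9 are pairwise adjacent (a clique of size 5), so at least 5 colors are needed.
5 colors suffice: color a → {2, 3}; color b → {1, 8}; color c → {7, 9}; color d → {4, 5, 6}; color e → {0}. No two adjacent vertices share a color.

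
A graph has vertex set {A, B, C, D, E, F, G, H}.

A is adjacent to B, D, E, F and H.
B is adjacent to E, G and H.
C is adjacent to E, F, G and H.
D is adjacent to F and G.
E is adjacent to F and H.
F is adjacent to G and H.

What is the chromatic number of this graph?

4

A, B, E, H are pairwise adjacent (a clique of size 4), so at least 4 colors are needed.
One proper 4-coloring: A=3, B=1, C=3, D=4, E=2, F=1, G=2, H=4. Each edge has distinct colors on its endpoints.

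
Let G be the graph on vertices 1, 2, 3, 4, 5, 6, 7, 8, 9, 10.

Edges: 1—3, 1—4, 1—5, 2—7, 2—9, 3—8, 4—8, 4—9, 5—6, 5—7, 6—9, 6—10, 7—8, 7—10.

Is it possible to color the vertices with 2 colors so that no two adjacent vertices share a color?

No

The cycle 2-7-10-6-9-2 has odd length 5, so it cannot be 2-colored; at least 3 colors are needed.
So 2 colors are not enough.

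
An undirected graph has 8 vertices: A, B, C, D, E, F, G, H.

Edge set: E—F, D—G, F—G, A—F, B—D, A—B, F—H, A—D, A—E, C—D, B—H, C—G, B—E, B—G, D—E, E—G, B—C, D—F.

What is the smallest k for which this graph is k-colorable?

4

B, C, D, G are mutually adjacent (a clique of size 4), so at least 4 colors are needed.
A valid assignment using 4 colors: A=4, B=2, C=3, D=1, E=3, F=2, G=4, H=1. Every edge joins two different colors.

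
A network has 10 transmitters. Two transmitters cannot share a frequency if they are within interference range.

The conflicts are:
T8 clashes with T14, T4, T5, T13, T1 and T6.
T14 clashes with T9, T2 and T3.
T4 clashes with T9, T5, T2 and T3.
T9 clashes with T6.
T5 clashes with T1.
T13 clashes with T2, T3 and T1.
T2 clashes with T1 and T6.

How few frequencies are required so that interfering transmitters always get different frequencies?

3

T8, T4, T5 all conflict with each other, so at least 3 frequencies are needed.
A valid assignment using 3 frequencies: T8=1, T14=2, T4=2, T9=1, T5=3, T13=3, T2=1, T3=1, T1=2, T6=2. Each listed conflict is separated.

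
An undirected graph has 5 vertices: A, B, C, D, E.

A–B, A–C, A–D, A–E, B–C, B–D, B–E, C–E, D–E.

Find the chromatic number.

A, B, C, E are pairwise adjacent (a clique of size 4), so at least 4 colors are needed.
4 colors suffice: color 1 → {B}; color 2 → {A}; color 3 → {E}; color 4 → {C, D}. Each edge has distinct colors on its endpoints.

4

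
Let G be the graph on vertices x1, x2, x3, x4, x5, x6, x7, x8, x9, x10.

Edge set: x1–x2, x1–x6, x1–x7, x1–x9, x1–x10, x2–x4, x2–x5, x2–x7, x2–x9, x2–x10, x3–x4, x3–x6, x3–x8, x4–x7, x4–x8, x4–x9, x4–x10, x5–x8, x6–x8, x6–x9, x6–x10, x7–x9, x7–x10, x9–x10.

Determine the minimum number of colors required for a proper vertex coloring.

5

x1, x2, x7, x9, x10 form a clique, so at least 5 colors are needed.
5 colors suffice: color R → {x8, x9}; color B → {x2, x6}; color G → {x3, x5, x10}; color Y → {x1, x4}; color P → {x7}. No two adjacent vertices share a color.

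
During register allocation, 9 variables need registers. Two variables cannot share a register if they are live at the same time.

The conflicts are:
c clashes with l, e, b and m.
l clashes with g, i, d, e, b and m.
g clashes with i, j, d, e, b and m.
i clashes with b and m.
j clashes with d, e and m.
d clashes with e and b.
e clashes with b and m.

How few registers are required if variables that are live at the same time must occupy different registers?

l, g, d, e, b are mutually in conflict, so at least 5 registers are needed.
Using 5 registers: c=2, l=1, g=2, i=3, j=1, d=5, e=3, b=4, m=4. No two conflicting variables share a register.

5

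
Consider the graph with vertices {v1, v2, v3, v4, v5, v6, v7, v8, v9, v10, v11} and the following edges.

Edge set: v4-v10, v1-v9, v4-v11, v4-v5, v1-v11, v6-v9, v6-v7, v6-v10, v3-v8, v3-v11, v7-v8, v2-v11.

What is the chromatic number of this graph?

The cycle v4-v11-v3-v8-v7-v6-v10-v4 has odd length 7, so it cannot be 2-colored; at least 3 colors are needed.
One proper 3-coloring: v1=3, v2=2, v3=2, v4=2, v5=1, v6=1, v7=2, v8=1, v9=2, v10=3, v11=1. Every edge joins two different colors.

3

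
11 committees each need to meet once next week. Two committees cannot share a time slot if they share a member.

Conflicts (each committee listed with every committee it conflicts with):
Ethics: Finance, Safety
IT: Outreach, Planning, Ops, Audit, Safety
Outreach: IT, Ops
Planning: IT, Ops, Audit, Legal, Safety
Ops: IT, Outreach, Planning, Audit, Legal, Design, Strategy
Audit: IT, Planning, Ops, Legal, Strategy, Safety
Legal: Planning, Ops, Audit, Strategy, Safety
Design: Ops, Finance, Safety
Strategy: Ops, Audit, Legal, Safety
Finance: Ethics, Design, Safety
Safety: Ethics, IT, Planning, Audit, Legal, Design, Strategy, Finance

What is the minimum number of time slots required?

Planning, Audit, Legal, Safety all conflict with each other, so at least 4 time slots are needed.
4 time slots suffice: time slot 1 → {Ops, Safety}; time slot 2 → {Ethics, Outreach, Audit, Design}; time slot 3 → {IT, Legal, Finance}; time slot 4 → {Planning, Strategy}. Every pair that conflicts lands in different time slots.

4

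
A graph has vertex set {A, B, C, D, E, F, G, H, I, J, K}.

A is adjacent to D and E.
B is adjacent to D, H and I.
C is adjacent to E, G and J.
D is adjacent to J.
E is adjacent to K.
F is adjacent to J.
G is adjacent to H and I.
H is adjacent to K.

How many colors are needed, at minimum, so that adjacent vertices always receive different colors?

3

The cycle E-A-D-J-C-E has odd length 5, so it cannot be 2-colored; at least 3 colors are needed.
One proper 3-coloring: A=3, B=1, C=2, D=2, E=1, F=2, G=1, H=2, I=2, J=1, K=3. Every edge joins two different colors.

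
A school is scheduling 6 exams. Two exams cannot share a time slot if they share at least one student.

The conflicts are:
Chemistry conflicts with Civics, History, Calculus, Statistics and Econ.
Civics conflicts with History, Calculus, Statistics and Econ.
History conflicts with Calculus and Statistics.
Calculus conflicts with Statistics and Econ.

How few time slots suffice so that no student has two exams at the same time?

5

Chemistry, Civics, History, Calculus, Statistics all conflict with each other, so at least 5 time slots are needed.
A valid assignment using 5 time slots: Chemistry=1, Civics=3, History=5, Calculus=2, Statistics=4, Econ=4. Every pair that conflicts lands in different time slots.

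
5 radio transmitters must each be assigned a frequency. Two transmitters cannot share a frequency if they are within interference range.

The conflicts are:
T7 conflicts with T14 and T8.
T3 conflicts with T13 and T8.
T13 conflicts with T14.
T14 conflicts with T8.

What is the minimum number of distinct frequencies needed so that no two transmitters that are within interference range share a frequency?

3

T7, T14, T8 pairwise conflict, so at least 3 frequencies are needed.
3 frequencies suffice: frequency 1 → {T3, T14}; frequency 2 → {T13, T8}; frequency 3 → {T7}. No two conflicting transmitters share a frequency.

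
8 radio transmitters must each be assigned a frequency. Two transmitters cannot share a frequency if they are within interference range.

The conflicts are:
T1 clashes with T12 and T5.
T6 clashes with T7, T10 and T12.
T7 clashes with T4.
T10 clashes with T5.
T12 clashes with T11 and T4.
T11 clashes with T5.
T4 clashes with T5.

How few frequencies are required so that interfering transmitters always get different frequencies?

3

The cycle T10-T5-T1-T12-T6-T10 has odd length 5, so it cannot be 2-colored; at least 3 frequencies are needed.
Using 3 frequencies: T1=2, T6=2, T7=1, T10=3, T12=1, T11=2, T4=2, T5=1. Each listed conflict is separated.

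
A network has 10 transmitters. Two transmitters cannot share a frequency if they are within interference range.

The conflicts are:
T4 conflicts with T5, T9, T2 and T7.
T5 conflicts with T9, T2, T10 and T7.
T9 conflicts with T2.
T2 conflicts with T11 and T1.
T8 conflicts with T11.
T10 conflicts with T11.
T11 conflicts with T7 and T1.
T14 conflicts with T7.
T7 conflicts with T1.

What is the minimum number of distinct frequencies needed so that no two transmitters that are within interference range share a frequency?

T4, T5, T9, T2 pairwise conflict, so at least 4 frequencies are needed.
Using 4 frequencies: T4=3, T5=1, T9=4, T2=2, T8=2, T10=2, T11=1, T14=1, T7=2, T1=3. Each listed conflict is separated.

4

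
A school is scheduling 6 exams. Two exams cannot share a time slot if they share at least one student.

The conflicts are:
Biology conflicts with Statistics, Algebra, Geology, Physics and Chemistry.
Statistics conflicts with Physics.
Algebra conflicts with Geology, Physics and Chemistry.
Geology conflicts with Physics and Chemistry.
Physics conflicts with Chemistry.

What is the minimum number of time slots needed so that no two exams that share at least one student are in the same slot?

5

Biology, Algebra, Geology, Physics, Chemistry pairwise conflict, so at least 5 time slots are needed.
5 time slots suffice: Biology=1, Statistics=3, Algebra=5, Geology=3, Physics=2, Chemistry=4. Each listed conflict is separated.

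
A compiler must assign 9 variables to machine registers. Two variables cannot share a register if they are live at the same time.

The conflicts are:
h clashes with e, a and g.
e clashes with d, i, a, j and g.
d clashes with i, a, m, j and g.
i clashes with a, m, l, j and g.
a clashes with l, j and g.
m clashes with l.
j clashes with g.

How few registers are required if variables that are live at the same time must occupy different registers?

6

e, d, i, a, j, g pairwise conflict, so at least 6 registers are needed.
6 registers suffice: register 1 → {h, i}; register 2 → {a, m}; register 3 → {e, l}; register 4 → {d}; register 5 → {g}; register 6 → {j}. No two conflicting variables share a register.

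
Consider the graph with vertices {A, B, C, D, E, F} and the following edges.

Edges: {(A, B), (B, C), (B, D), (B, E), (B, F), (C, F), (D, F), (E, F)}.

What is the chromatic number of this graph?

B, C, F are mutually adjacent, so at least 3 colors are needed.
One proper 3-coloring: A=blue, B=red, C=green, D=green, E=green, F=blue. Each edge has distinct colors on its endpoints.

3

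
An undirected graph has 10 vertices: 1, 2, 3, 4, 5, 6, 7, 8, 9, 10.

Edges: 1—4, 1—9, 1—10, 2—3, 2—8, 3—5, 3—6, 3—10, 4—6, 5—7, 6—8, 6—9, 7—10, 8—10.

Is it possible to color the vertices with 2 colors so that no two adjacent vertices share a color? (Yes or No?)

No

The cycle 1-4-6-8-10-1 has odd length 5, so it cannot be 2-colored; at least 3 colors are needed.
So 2 colors are not enough.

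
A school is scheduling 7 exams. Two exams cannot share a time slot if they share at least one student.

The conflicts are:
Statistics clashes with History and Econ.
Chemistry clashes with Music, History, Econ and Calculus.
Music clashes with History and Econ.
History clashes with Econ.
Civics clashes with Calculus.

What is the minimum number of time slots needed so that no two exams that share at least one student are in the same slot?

Chemistry, Music, History, Econ pairwise conflict, so at least 4 time slots are needed.
4 time slots suffice: time slot 1 → {Econ, Calculus}; time slot 2 → {Statistics, Chemistry, Civics}; time slot 3 → {History}; time slot 4 → {Music}. No two conflicting exams share a time slot.

4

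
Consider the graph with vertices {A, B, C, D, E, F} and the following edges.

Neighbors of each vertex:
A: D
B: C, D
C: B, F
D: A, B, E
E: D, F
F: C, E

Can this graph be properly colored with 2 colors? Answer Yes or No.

The cycle B-C-F-E-D-B has odd length 5, so it cannot be 2-colored; at least 3 colors are needed.
So 2 colors are not enough.

No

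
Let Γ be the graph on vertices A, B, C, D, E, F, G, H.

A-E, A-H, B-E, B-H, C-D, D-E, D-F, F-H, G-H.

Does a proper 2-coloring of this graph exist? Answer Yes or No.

The cycle D-E-A-H-F-D has odd length 5, so it cannot be 2-colored; at least 3 colors are needed.
So 2 colors are not enough.

No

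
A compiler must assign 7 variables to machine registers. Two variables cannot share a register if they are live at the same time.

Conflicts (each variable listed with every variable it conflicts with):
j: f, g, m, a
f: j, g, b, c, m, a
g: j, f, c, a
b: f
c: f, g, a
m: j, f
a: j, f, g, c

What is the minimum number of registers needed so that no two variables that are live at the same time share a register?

f, g, c, a are mutually in conflict, so at least 4 registers are needed.
4 registers suffice: j=3, f=1, g=2, b=2, c=3, m=2, a=4. Every pair that conflicts lands in different registers.

4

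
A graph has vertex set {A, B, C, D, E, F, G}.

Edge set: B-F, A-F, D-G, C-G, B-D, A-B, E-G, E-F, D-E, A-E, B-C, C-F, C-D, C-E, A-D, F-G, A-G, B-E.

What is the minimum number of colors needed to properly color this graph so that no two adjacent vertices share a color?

B, C, E, F are mutually adjacent (a clique of size 4), so at least 4 colors are needed.
One proper 4-coloring: A=green, B=blue, C=green, D=yellow, E=red, F=yellow, G=blue. Every edge joins two different colors.

4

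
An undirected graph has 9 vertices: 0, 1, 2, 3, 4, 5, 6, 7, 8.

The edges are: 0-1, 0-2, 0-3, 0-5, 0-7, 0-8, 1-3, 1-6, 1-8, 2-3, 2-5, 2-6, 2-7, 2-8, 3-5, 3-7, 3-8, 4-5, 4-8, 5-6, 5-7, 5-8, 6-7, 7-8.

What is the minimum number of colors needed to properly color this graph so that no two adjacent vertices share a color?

6

0, 2, 3, 5, 7, 8 are pairwise adjacent (a clique of size 6), so at least 6 colors are needed.
6 colors suffice: 0=yellow, 1=red, 2=orange, 3=green, 4=green, 5=red, 6=blue, 7=purple, 8=blue. Every edge joins two different colors.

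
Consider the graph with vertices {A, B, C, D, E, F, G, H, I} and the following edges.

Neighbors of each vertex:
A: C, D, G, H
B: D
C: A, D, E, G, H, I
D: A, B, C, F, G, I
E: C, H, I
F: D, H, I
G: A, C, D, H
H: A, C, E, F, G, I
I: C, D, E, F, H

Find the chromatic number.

A, C, G, H are mutually adjacent (a clique of size 4), so at least 4 colors are needed.
One proper 4-coloring: A=green, B=blue, C=blue, D=red, E=yellow, F=blue, G=yellow, H=red, I=green. Each edge has distinct colors on its endpoints.

4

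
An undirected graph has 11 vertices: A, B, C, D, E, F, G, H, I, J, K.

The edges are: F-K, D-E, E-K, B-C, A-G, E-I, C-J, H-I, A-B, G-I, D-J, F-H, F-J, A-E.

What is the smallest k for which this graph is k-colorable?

The cycle E-I-H-F-K-E has odd length 5, so it cannot be 2-colored; at least 3 colors are needed.
A valid assignment using 3 colors: A=2, B=1, C=2, D=2, E=1, F=2, G=1, H=1, I=2, J=1, K=3. Each edge has distinct colors on its endpoints.

3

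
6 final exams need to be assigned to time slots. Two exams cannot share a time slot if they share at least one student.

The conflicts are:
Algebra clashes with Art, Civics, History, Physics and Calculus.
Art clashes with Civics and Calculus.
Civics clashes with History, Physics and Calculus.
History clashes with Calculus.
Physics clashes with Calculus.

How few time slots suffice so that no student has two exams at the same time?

Algebra, Civics, History, Calculus all conflict with each other, so at least 4 time slots are needed.
4 time slots suffice: time slot 1 → {Civics}; time slot 2 → {Calculus}; time slot 3 → {Algebra}; time slot 4 → {Art, History, Physics}. Every pair that conflicts lands in different time slots.

4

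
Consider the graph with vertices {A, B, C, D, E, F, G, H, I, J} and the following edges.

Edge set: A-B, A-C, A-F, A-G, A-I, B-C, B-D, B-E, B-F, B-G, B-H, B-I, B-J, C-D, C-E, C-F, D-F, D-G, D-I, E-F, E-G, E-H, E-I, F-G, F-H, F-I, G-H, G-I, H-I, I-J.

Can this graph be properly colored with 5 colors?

B, E, F, G, H, I are pairwise adjacent (a clique of size 6), so at least 6 colors are needed.
So 5 colors are not enough.

No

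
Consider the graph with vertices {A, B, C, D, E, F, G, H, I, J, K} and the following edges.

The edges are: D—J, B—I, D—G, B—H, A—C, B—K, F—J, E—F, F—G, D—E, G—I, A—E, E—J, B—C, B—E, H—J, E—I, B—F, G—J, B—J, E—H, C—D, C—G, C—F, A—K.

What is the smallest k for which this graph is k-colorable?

4

B, E, F, J form a clique, so at least 4 colors are needed.
A valid assignment using 4 colors: A=2, B=2, C=1, D=4, E=1, F=4, G=2, H=4, I=3, J=3, K=1. Each edge has distinct colors on its endpoints.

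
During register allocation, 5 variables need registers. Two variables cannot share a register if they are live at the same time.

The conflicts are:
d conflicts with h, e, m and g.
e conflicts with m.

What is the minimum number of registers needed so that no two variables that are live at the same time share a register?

d, e, m all conflict with each other, so at least 3 registers are needed.
A valid assignment using 3 registers: d=1, h=2, e=2, m=3, g=2. Every pair that conflicts lands in different registers.

3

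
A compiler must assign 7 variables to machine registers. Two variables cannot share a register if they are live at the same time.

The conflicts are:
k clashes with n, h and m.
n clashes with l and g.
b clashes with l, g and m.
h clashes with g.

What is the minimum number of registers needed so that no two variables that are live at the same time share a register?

The cycle b-g-n-k-m-b has odd length 5, so it cannot be 2-colored; at least 3 registers are needed.
3 registers suffice: register 1 → {n, b, h}; register 2 → {k, l, g}; register 3 → {m}. Each listed conflict is separated.

3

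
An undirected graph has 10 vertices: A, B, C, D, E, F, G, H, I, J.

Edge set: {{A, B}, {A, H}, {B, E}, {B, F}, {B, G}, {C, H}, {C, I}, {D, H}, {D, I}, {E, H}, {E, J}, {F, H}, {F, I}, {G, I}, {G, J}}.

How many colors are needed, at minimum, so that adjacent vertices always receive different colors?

B and G are adjacent, so at least 2 colors are needed.
A valid assignment using 2 colors: A=2, B=1, C=2, D=2, E=2, F=2, G=2, H=1, I=1, J=1. Each edge has distinct colors on its endpoints.

2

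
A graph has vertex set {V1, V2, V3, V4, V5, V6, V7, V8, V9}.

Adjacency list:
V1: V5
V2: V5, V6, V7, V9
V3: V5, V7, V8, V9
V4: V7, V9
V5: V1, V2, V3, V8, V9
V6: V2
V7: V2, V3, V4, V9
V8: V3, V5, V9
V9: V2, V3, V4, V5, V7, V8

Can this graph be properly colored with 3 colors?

V3, V5, V8, V9 form a clique, so at least 4 colors are needed.
So 3 colors are not enough.

No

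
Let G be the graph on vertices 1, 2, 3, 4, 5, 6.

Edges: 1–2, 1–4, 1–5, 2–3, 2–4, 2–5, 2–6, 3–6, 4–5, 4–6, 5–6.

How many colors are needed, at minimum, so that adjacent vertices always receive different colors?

2, 4, 5, 6 are mutually adjacent (a clique of size 4), so at least 4 colors are needed.
4 colors suffice: color red → {2}; color blue → {1, 6}; color green → {3, 4}; color yellow → {5}. Each edge has distinct colors on its endpoints.

4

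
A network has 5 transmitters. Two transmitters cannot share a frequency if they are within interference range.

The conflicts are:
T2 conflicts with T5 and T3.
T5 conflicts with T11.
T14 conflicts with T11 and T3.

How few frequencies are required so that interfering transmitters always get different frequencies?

3

The cycle T2-T3-T14-T11-T5-T2 has odd length 5, so it cannot be 2-colored; at least 3 frequencies are needed.
3 frequencies suffice: frequency 1 → {T2, T14}; frequency 2 → {T5, T3}; frequency 3 → {T11}. Every pair that conflicts lands in different frequencies.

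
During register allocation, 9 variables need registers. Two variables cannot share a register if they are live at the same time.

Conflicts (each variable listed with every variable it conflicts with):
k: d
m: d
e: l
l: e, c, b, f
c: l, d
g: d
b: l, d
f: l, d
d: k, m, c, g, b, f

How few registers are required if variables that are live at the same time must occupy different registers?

l and b conflict, so at least 2 registers are needed.
A valid assignment using 2 registers: k=2, m=2, e=2, l=1, c=2, g=2, b=2, f=2, d=1. No two conflicting variables share a register.

2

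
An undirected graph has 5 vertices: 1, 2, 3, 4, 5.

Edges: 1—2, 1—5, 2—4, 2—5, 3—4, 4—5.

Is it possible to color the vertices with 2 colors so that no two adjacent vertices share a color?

2, 4, 5 are pairwise adjacent, so at least 3 colors are needed.
So 2 colors are not enough.

No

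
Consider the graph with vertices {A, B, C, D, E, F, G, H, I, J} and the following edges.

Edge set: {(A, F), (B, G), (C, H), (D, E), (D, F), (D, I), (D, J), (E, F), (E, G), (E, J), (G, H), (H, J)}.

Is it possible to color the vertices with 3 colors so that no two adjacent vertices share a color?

The chromatic number is 3. D, E, J form a triangle, so at least 3 colors are needed.
One proper 3-coloring: A=red, B=red, C=blue, D=red, E=blue, F=green, G=green, H=red, I=blue, J=green.
That is already a proper 3-coloring.

Yes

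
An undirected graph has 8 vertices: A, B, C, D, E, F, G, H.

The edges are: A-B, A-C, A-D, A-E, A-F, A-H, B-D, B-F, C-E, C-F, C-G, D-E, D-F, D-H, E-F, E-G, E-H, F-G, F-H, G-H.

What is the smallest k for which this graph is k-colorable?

A, D, E, F, H are pairwise adjacent (a clique of size 5), so at least 5 colors are needed.
5 colors suffice: color red → {F}; color blue → {A, G}; color green → {B, E}; color yellow → {C, H}; color purple → {D}. Every edge joins two different colors.

5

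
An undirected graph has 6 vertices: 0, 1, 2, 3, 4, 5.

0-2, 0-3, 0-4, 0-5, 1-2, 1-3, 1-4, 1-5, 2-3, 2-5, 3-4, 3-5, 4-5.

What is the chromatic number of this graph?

4

1, 3, 4, 5 are mutually adjacent (a clique of size 4), so at least 4 colors are needed.
A valid assignment using 4 colors: 0=yellow, 1=yellow, 2=green, 3=blue, 4=green, 5=red. No two adjacent vertices share a color.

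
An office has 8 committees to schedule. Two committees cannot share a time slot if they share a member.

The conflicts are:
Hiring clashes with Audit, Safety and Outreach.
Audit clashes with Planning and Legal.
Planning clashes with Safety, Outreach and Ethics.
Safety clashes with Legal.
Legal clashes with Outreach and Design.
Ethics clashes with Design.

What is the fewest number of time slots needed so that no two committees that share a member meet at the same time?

3

The cycle Design-Legal-Safety-Planning-Ethics-Design has odd length 5, so it cannot be 2-colored; at least 3 time slots are needed.
3 time slots suffice: time slot 1 → {Hiring, Planning, Legal}; time slot 2 → {Audit, Safety, Outreach, Ethics}; time slot 3 → {Design}. Every pair that conflicts lands in different time slots.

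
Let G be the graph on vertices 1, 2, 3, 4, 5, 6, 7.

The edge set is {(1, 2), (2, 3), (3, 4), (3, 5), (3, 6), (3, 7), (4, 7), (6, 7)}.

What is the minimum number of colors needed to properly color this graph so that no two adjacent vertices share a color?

3

3, 6, 7 are pairwise adjacent, so at least 3 colors are needed.
3 colors suffice: color red → {1, 3}; color blue → {2, 5, 7}; color green → {4, 6}. Every edge joins two different colors.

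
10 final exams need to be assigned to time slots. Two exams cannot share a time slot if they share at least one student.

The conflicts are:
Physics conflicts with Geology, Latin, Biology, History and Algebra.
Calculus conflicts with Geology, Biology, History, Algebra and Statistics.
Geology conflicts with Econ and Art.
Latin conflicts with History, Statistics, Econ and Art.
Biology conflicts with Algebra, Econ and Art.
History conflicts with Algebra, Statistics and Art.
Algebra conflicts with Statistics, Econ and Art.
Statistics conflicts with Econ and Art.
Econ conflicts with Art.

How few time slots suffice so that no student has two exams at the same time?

4

Latin, Statistics, Econ, Art pairwise conflict, so at least 4 time slots are needed.
A valid assignment using 4 time slots: Physics=1, Calculus=1, Geology=2, Latin=2, Biology=4, History=3, Algebra=2, Statistics=4, Econ=3, Art=1. No two conflicting exams share a time slot.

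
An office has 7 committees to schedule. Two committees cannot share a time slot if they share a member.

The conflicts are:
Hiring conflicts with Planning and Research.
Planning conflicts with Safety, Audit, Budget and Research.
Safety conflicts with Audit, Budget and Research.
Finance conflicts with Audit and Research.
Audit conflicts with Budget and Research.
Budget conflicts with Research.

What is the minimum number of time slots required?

Planning, Safety, Audit, Budget, Research all conflict with each other, so at least 5 time slots are needed.
Using 5 time slots: Hiring=3, Planning=2, Safety=5, Finance=2, Audit=3, Budget=4, Research=1. No two conflicting committees share a time slot.

5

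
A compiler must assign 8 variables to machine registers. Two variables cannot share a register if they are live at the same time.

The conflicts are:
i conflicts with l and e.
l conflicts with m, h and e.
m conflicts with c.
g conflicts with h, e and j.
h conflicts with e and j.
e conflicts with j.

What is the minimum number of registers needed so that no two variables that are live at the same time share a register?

4

g, h, e, j are mutually in conflict, so at least 4 registers are needed.
4 registers suffice: register 1 → {m, e}; register 2 → {l, g, c}; register 3 → {i, h}; register 4 → {j}. No two conflicting variables share a register.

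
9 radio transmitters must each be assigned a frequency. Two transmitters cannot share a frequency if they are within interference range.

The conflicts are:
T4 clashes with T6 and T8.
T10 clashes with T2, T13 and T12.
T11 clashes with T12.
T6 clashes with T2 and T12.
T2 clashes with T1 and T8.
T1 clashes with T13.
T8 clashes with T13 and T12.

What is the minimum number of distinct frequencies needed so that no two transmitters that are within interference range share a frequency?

T10 and T13 conflict, so at least 2 frequencies are needed.
2 frequencies suffice: T4=1, T10=2, T11=2, T6=2, T2=1, T1=2, T8=2, T13=1, T12=1. No two conflicting transmitters share a frequency.

2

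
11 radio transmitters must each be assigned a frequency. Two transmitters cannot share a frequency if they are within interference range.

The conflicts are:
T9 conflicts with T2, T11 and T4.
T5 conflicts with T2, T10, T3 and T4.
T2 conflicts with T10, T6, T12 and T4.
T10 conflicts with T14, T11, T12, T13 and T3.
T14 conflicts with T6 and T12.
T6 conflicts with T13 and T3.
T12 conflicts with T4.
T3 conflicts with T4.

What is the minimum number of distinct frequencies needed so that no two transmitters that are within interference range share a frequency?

3

T10, T14, T12 pairwise conflict, so at least 3 frequencies are needed.
3 frequencies suffice: frequency 1 → {T10, T6, T4}; frequency 2 → {T2, T14, T11, T13, T3}; frequency 3 → {T9, T5, T12}. Each listed conflict is separated.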